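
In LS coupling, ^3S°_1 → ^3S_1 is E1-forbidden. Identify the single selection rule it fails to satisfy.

Reading off the term symbols: S 1→1, L 0→0, J 1→1, parity odd→even.
Parity must change: odd → even — satisfied.
ΔJ = 0, ±1 (not J=0↔0): J: 1 → 1, ΔJ = +0 — satisfied.
ΔL = 0, ±1 (not L=0↔0): L: 0 → 0, ΔL = +0 — violated.
ΔS = 0: S: 1 → 1 — satisfied.

the L=0 ↔ L=0 exclusion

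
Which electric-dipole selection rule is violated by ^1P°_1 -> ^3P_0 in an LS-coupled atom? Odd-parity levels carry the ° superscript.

the ΔS = 0 rule

Initial level: S=0, L=1, J=1, parity odd. Final level: S=1, L=1, J=0, parity even.
Parity must change: odd → even — ✓.
ΔS = 0: S: 0 → 1 — ✗.
ΔL = 0, ±1 (not L=0↔0): L: 1 → 1, ΔL = +0 — ✓.
ΔJ = 0, ±1 (not J=0↔0): J: 1 → 0, ΔJ = -1 — ✓.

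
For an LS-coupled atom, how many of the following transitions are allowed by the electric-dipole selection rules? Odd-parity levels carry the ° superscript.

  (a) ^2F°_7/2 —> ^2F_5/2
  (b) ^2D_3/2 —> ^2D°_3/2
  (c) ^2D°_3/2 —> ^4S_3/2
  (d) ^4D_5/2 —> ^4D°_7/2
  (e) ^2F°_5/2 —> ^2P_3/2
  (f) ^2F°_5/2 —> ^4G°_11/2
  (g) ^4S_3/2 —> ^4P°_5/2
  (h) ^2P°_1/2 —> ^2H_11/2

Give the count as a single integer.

4

(a) allowed
(b) allowed
(c) forbidden (ΔS, ΔL fail)
(d) allowed
(e) forbidden (ΔL fails)
(f) forbidden (parity, ΔS, ΔJ fail)
(g) allowed
(h) forbidden (ΔL, ΔJ fail)
Total allowed: 4 of 8.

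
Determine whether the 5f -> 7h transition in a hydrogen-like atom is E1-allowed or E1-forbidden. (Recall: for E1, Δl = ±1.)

forbidden

Initial l = 3, final l = 5, so Δl = +2. E1 requires Δl = ±1: fails.
The transition is electric-dipole forbidden.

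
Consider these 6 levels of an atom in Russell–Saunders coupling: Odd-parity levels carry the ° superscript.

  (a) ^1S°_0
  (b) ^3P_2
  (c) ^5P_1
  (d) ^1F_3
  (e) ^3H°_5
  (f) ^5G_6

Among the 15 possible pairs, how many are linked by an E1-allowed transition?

(a)–(b): forbidden (ΔS, ΔJ).
(a)–(c): forbidden (ΔS).
(a)–(d): forbidden (ΔL, ΔJ).
(a)–(e): forbidden (parity, ΔS, ΔL, ΔJ).
(a)–(f): forbidden (ΔS, ΔL, ΔJ).
(b)–(c): forbidden (parity, ΔS).
(b)–(d): forbidden (parity, ΔS, ΔL).
(b)–(e): forbidden (ΔL, ΔJ).
(b)–(f): forbidden (parity, ΔS, ΔL, ΔJ).
(c)–(d): forbidden (parity, ΔS, ΔL, ΔJ).
(c)–(e): forbidden (ΔS, ΔL, ΔJ).
(c)–(f): forbidden (parity, ΔL, ΔJ).
(d)–(e): forbidden (ΔS, ΔL, ΔJ).
(d)–(f): forbidden (parity, ΔS, ΔJ).
(e)–(f): forbidden (ΔS).
Allowed pairs: 0 of 15.

0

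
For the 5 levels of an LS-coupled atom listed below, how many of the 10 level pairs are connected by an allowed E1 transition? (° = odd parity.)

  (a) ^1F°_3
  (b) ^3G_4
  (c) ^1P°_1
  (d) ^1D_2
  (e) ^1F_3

(a)–(b): forbidden (ΔS).
(a)–(c): forbidden (parity, ΔL, ΔJ).
(a)–(d): allowed.
(a)–(e): allowed.
(b)–(c): forbidden (ΔS, ΔL, ΔJ).
(b)–(d): forbidden (parity, ΔS, ΔL, ΔJ).
(b)–(e): forbidden (parity, ΔS).
(c)–(d): allowed.
(c)–(e): forbidden (ΔL, ΔJ).
(d)–(e): forbidden (parity).
Allowed pairs: 3 of 10.

3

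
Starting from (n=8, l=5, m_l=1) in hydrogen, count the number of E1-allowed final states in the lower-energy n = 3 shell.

0

E1 requires l_f ∈ {4, 6}, but neither lies in [0, 2], so no final state is reachable.
Total: 0.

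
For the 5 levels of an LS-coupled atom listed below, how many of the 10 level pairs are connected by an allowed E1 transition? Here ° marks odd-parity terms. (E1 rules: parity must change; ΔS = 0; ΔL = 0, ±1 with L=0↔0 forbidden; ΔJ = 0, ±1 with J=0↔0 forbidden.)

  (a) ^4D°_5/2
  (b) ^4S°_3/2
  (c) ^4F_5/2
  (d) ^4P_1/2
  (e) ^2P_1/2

2

(a)–(b): forbidden (parity, ΔL).
(a)–(c): allowed.
(a)–(d): forbidden (ΔJ).
(a)–(e): forbidden (ΔS, ΔJ).
(b)–(c): forbidden (ΔL).
(b)–(d): allowed.
(b)–(e): forbidden (ΔS).
(c)–(d): forbidden (parity, ΔL, ΔJ).
(c)–(e): forbidden (parity, ΔS, ΔL, ΔJ).
(d)–(e): forbidden (parity, ΔS).
Allowed pairs: 2 of 10.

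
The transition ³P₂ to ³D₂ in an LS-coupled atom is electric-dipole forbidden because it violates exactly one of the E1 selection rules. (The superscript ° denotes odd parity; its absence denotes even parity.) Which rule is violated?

parity

Initial level: S=1, L=1, J=2, parity even. Final level: S=1, L=2, J=2, parity even.
Parity must change: even → even — violated.
ΔS = 0: S: 1 → 1 — satisfied.
ΔL = 0, ±1 (not L=0↔0): L: 1 → 2, ΔL = +1 — satisfied.
ΔJ = 0, ±1 (not J=0↔0): J: 2 → 2, ΔJ = +0 — satisfied.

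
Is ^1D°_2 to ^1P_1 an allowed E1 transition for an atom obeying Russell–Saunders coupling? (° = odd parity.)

Initial level: S=0, L=2, J=2, parity odd. Final level: S=0, L=1, J=1, parity even.
Parity must change: odd → even — passes.
ΔS = 0: S: 0 → 0 — passes.
ΔL = 0, ±1 (not L=0↔0): L: 2 → 1, ΔL = -1 — passes.
ΔJ = 0, ±1 (not J=0↔0): J: 2 → 1, ΔJ = -1 — passes.
All four E1 rules are satisfied.

allowed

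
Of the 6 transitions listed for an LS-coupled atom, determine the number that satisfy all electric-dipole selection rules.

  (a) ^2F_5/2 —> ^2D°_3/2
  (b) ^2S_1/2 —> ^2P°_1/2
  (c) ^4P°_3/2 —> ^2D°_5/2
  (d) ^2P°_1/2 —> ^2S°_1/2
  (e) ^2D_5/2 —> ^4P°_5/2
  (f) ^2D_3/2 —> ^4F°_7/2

(a) allowed
(b) allowed
(c) forbidden (parity, ΔS fail)
(d) forbidden (parity fails)
(e) forbidden (ΔS fails)
(f) forbidden (ΔS, ΔJ fail)
Total allowed: 2 of 6.

2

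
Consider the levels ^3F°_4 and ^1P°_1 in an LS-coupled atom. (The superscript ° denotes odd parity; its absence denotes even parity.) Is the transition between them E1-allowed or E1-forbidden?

forbidden

ΔL = 0, ±1 (not L=0↔0): L: 3 → 1, ΔL = -2 — violated.
ΔJ = 0, ±1 (not J=0↔0): J: 4 → 1, ΔJ = -3 — violated.
ΔS = 0: S: 1 → 0 — violated.
Parity must change: odd → odd — violated.
Rule(s) violated: parity, ΔS, ΔL, ΔJ.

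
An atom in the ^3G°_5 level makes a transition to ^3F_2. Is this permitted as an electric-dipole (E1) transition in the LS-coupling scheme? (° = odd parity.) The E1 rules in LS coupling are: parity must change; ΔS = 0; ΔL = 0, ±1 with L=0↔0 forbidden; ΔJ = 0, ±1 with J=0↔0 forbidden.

forbidden

Initial level: S=1, L=4, J=5, parity odd. Final level: S=1, L=3, J=2, parity even.
Parity must change: odd → even — ✓.
ΔJ = 0, ±1 (not J=0↔0): J: 5 → 2, ΔJ = -3 — ✗.
ΔL = 0, ±1 (not L=0↔0): L: 4 → 3, ΔL = -1 — ✓.
ΔS = 0: S: 1 → 1 — ✓.
Rule(s) violated: ΔJ.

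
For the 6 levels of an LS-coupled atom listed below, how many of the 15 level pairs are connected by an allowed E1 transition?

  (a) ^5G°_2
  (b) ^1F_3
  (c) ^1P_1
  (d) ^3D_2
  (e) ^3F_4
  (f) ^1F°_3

1

(a)–(b): forbidden (ΔS).
(a)–(c): forbidden (ΔS, ΔL).
(a)–(d): forbidden (ΔS, ΔL).
(a)–(e): forbidden (ΔS, ΔJ).
(a)–(f): forbidden (parity, ΔS).
(b)–(c): forbidden (parity, ΔL, ΔJ).
(b)–(d): forbidden (parity, ΔS).
(b)–(e): forbidden (parity, ΔS).
(b)–(f): allowed.
(c)–(d): forbidden (parity, ΔS).
(c)–(e): forbidden (parity, ΔS, ΔL, ΔJ).
(c)–(f): forbidden (ΔL, ΔJ).
(d)–(e): forbidden (parity, ΔJ).
(d)–(f): forbidden (ΔS).
(e)–(f): forbidden (ΔS).
Allowed pairs: 1 of 15.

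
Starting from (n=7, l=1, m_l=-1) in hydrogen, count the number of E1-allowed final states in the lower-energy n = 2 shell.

E1 requires Δl = ±1, so l_f ∈ {0, 2}; with 0 ≤ l_f ≤ n_f−1 = 1, the allowed l_f values are {0}.
For l_f = 0: m_f ∈ {m_i−1, m_i, m_i+1} ∩ [−0, 0] = {0} → 1 state.
Total: 1.

1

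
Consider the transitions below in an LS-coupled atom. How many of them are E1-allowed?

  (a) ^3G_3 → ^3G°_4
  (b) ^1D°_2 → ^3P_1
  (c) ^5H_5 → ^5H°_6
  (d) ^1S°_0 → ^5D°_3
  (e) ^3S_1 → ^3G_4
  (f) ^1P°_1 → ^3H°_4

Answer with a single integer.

(a) allowed
(b) forbidden (ΔS fails)
(c) allowed
(d) forbidden (parity, ΔS, ΔL, ΔJ fail)
(e) forbidden (parity, ΔL, ΔJ fail)
(f) forbidden (parity, ΔS, ΔL, ΔJ fail)
Total allowed: 2 of 6.

2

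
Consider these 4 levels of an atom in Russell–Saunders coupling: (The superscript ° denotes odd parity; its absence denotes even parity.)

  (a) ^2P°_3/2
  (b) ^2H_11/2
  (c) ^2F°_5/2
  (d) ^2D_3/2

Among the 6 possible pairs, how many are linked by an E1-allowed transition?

2

(a)–(b): forbidden (ΔL, ΔJ).
(a)–(c): forbidden (parity, ΔL).
(a)–(d): allowed.
(b)–(c): forbidden (ΔL, ΔJ).
(b)–(d): forbidden (parity, ΔL, ΔJ).
(c)–(d): allowed.
Allowed pairs: 2 of 6.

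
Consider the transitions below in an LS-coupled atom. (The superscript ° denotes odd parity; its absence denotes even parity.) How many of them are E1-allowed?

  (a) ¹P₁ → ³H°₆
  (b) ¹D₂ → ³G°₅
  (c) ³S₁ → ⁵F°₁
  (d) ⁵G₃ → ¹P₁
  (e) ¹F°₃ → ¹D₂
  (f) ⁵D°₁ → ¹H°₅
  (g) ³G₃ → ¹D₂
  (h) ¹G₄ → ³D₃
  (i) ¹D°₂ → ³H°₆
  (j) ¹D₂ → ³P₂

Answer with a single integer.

(a) forbidden (ΔS, ΔL, ΔJ fail)
(b) forbidden (ΔS, ΔL, ΔJ fail)
(c) forbidden (ΔS, ΔL fail)
(d) forbidden (parity, ΔS, ΔL, ΔJ fail)
(e) allowed
(f) forbidden (parity, ΔS, ΔL, ΔJ fail)
(g) forbidden (parity, ΔS, ΔL fail)
(h) forbidden (parity, ΔS, ΔL fail)
(i) forbidden (parity, ΔS, ΔL, ΔJ fail)
(j) forbidden (parity, ΔS fail)
Total allowed: 1 of 10.

1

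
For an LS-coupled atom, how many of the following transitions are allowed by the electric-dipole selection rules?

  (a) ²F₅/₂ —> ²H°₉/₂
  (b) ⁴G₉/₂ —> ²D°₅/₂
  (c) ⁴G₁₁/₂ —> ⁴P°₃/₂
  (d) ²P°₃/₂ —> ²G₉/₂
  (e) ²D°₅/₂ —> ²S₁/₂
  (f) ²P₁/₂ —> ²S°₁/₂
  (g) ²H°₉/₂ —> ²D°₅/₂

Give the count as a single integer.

(a) forbidden (ΔL, ΔJ fail)
(b) forbidden (ΔS, ΔL, ΔJ fail)
(c) forbidden (ΔL, ΔJ fail)
(d) forbidden (ΔL, ΔJ fail)
(e) forbidden (ΔL, ΔJ fail)
(f) allowed
(g) forbidden (parity, ΔL, ΔJ fail)
Total allowed: 1 of 7.

1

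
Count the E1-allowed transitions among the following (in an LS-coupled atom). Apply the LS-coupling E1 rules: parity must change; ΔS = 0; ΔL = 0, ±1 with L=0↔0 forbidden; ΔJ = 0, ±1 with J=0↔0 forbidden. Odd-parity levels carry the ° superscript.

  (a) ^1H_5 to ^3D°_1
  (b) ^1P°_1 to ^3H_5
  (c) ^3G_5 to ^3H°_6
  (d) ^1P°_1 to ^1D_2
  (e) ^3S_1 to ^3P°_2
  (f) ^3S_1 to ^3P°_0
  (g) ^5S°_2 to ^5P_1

(a) forbidden (ΔS, ΔL, ΔJ fail)
(b) forbidden (ΔS, ΔL, ΔJ fail)
(c) allowed
(d) allowed
(e) allowed
(f) allowed
(g) allowed
Total allowed: 5 of 7.

5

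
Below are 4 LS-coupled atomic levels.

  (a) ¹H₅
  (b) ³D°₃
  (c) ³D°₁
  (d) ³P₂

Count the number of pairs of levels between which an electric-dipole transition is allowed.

(a)–(b): forbidden (ΔS, ΔL, ΔJ).
(a)–(c): forbidden (ΔS, ΔL, ΔJ).
(a)–(d): forbidden (parity, ΔS, ΔL, ΔJ).
(b)–(c): forbidden (parity, ΔJ).
(b)–(d): allowed.
(c)–(d): allowed.
Allowed pairs: 2 of 6.

2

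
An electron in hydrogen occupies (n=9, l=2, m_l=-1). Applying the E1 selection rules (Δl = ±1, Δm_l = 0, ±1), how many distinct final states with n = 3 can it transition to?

2

E1 requires Δl = ±1, so l_f ∈ {1, 3}; with 0 ≤ l_f ≤ n_f−1 = 2, the allowed l_f values are {1}.
For l_f = 1: m_f ∈ {m_i−1, m_i, m_i+1} ∩ [−1, 1] = {-1, 0} → 2 states.
Total: 2.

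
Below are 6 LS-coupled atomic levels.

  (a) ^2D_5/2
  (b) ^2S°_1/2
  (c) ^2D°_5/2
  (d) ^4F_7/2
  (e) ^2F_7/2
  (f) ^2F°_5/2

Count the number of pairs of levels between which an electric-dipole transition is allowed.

4

(a)–(b): forbidden (ΔL, ΔJ).
(a)–(c): allowed.
(a)–(d): forbidden (parity, ΔS).
(a)–(e): forbidden (parity).
(a)–(f): allowed.
(b)–(c): forbidden (parity, ΔL, ΔJ).
(b)–(d): forbidden (ΔS, ΔL, ΔJ).
(b)–(e): forbidden (ΔL, ΔJ).
(b)–(f): forbidden (parity, ΔL, ΔJ).
(c)–(d): forbidden (ΔS).
(c)–(e): allowed.
(c)–(f): forbidden (parity).
(d)–(e): forbidden (parity, ΔS).
(d)–(f): forbidden (ΔS).
(e)–(f): allowed.
Allowed pairs: 4 of 15.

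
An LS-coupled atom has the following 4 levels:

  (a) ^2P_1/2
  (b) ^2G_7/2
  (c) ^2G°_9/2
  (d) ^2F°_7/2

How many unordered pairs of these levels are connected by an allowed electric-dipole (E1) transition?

(a)–(b): forbidden (parity, ΔL, ΔJ).
(a)–(c): forbidden (ΔL, ΔJ).
(a)–(d): forbidden (ΔL, ΔJ).
(b)–(c): allowed.
(b)–(d): allowed.
(c)–(d): forbidden (parity).
Allowed pairs: 2 of 6.

2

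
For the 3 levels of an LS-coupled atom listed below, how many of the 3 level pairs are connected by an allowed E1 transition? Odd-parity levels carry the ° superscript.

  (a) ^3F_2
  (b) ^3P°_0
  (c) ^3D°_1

(a)–(b): forbidden (ΔL, ΔJ).
(a)–(c): allowed.
(b)–(c): forbidden (parity).
Allowed pairs: 1 of 3.

1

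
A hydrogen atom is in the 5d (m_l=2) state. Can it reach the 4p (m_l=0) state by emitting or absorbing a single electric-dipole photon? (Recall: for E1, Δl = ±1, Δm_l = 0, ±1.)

forbidden

Initial l = 2, final l = 1, so Δl = -1. E1 requires Δl = ±1: ok.
m_l: 2 → 0 (Δm_l = -2). |Δm_l| ≤ 1 fails.
The transition is electric-dipole forbidden.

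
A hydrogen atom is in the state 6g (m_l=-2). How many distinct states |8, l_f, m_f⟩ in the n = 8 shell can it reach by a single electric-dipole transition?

E1 requires Δl = ±1, so l_f ∈ {3, 5}; with 0 ≤ l_f ≤ n_f−1 = 7, the allowed l_f values are {3, 5}.
For l_f = 3: m_f ∈ {m_i−1, m_i, m_i+1} ∩ [−3, 3] = {-3, -2, -1} → 3 states.
For l_f = 5: m_f ∈ {m_i−1, m_i, m_i+1} ∩ [−5, 5] = {-3, -2, -1} → 3 states.
Total: 6.

6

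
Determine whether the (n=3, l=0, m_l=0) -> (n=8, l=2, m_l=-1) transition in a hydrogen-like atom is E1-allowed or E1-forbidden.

l: 0 → 2 (Δl = +2). Δl = ±1 fails.
Δm_l = -1 − (0) = -1. E1 requires Δm_l = 0, ±1: passes.
The transition is electric-dipole forbidden.

forbidden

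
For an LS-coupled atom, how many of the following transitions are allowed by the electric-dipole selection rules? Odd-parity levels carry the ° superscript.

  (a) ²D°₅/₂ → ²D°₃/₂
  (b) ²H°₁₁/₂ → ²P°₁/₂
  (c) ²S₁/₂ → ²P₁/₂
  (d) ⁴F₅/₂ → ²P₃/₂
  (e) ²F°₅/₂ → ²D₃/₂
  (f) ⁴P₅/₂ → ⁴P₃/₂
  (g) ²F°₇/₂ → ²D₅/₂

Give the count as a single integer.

(a) forbidden (parity fails)
(b) forbidden (parity, ΔL, ΔJ fail)
(c) forbidden (parity fails)
(d) forbidden (parity, ΔS, ΔL fail)
(e) allowed
(f) forbidden (parity fails)
(g) allowed
Total allowed: 2 of 7.

2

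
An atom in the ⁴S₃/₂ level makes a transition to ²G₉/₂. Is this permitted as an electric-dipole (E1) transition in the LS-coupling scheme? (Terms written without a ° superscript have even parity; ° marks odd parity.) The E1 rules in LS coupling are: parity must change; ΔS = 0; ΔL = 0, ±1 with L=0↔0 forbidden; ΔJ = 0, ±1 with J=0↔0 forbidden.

Parity must change: even → even — fails.
ΔS = 0: S: 3/2 → 1/2 — fails.
ΔL = 0, ±1 (not L=0↔0): L: 0 → 4, ΔL = +4 — fails.
ΔJ = 0, ±1 (not J=0↔0): J: 3/2 → 9/2, ΔJ = +3 — fails.
Rule(s) violated: parity, ΔS, ΔL, ΔJ.

forbidden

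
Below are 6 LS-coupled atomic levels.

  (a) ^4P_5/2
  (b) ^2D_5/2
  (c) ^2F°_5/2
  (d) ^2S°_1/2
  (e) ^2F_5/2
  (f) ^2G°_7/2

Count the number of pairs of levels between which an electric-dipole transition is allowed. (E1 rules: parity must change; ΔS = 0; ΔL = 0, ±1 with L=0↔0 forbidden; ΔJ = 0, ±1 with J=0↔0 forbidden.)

3

(a)–(b): forbidden (parity, ΔS).
(a)–(c): forbidden (ΔS, ΔL).
(a)–(d): forbidden (ΔS, ΔJ).
(a)–(e): forbidden (parity, ΔS, ΔL).
(a)–(f): forbidden (ΔS, ΔL).
(b)–(c): allowed.
(b)–(d): forbidden (ΔL, ΔJ).
(b)–(e): forbidden (parity).
(b)–(f): forbidden (ΔL).
(c)–(d): forbidden (parity, ΔL, ΔJ).
(c)–(e): allowed.
(c)–(f): forbidden (parity).
(d)–(e): forbidden (ΔL, ΔJ).
(d)–(f): forbidden (parity, ΔL, ΔJ).
(e)–(f): allowed.
Allowed pairs: 3 of 15.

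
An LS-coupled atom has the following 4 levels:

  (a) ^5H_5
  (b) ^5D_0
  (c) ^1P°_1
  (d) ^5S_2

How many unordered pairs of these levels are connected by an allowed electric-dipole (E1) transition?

0

(a)–(b): forbidden (parity, ΔL, ΔJ).
(a)–(c): forbidden (ΔS, ΔL, ΔJ).
(a)–(d): forbidden (parity, ΔL, ΔJ).
(b)–(c): forbidden (ΔS).
(b)–(d): forbidden (parity, ΔL, ΔJ).
(c)–(d): forbidden (ΔS).
Allowed pairs: 0 of 6.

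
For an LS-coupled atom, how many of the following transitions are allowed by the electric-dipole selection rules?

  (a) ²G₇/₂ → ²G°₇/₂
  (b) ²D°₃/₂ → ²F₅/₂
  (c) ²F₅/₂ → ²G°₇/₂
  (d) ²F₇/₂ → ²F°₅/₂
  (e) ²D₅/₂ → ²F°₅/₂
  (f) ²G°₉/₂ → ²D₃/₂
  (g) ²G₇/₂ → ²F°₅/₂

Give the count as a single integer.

6

(a) allowed
(b) allowed
(c) allowed
(d) allowed
(e) allowed
(f) forbidden (ΔL, ΔJ fail)
(g) allowed
Total allowed: 6 of 7.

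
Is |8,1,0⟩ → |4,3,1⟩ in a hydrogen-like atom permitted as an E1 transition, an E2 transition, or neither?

Δl = 3 − 1 = +2; l_i + l_f = 4.
Δm_l = +1.
E1 (Δl = ±1, |Δm_l| ≤ 1): not satisfied.
E2 (Δl = 0,±2, l_i+l_f ≥ 2, |Δm_l| ≤ 2): satisfied.

E2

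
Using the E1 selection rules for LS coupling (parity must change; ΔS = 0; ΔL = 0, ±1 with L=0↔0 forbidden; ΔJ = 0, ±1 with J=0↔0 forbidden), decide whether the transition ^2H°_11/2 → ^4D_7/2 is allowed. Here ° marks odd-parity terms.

Parity must change: odd → even — passes.
ΔL = 0, ±1 (not L=0↔0): L: 5 → 2, ΔL = -3 — fails.
ΔJ = 0, ±1 (not J=0↔0): J: 11/2 → 7/2, ΔJ = -2 — fails.
ΔS = 0: S: 1/2 → 3/2 — fails.
Rule(s) violated: ΔS, ΔL, ΔJ.

forbidden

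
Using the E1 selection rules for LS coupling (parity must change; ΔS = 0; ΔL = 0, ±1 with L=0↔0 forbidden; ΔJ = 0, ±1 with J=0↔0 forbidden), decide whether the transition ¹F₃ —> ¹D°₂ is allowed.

allowed

Reading off the term symbols: S 0→0, L 3→2, J 3→2, parity even→odd.
Parity must change: even → odd — satisfied.
ΔS = 0: S: 0 → 0 — satisfied.
ΔL = 0, ±1 (not L=0↔0): L: 3 → 2, ΔL = -1 — satisfied.
ΔJ = 0, ±1 (not J=0↔0): J: 3 → 2, ΔJ = -1 — satisfied.
All four E1 rules are satisfied.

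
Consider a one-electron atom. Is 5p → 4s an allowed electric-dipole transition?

allowed

Initial l = 1, final l = 0, so Δl = -1. E1 requires Δl = ±1: ✓.
All E1 selection rules are satisfied.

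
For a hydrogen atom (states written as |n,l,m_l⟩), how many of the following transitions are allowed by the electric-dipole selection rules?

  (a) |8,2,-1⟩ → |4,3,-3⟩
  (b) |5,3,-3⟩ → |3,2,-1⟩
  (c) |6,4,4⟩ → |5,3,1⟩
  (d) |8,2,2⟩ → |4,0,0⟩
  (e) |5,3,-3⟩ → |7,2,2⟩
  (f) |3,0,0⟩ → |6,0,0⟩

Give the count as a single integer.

(a) forbidden — Δm_l = -2 (E1 requires Δm_l = 0, ±1)
(b) forbidden — Δm_l = +2 (E1 requires Δm_l = 0, ±1)
(c) forbidden — Δm_l = -3 (E1 requires Δm_l = 0, ±1)
(d) forbidden — Δl = -2 (E1 requires Δl = ±1); Δm_l = -2 (E1 requires Δm_l = 0, ±1)
(e) forbidden — Δm_l = +5 (E1 requires Δm_l = 0, ±1)
(f) forbidden — Δl = +0 (E1 requires Δl = ±1)
Total allowed: 0 of 6.

0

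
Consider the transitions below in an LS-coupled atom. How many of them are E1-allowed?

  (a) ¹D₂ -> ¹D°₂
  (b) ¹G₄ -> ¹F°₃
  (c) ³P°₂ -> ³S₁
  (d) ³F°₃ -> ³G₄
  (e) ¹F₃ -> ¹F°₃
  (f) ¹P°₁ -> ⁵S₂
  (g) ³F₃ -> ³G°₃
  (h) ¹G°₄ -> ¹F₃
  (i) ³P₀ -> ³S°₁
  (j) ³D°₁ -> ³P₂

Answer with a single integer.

9

(a) allowed
(b) allowed
(c) allowed
(d) allowed
(e) allowed
(f) forbidden (ΔS fails)
(g) allowed
(h) allowed
(i) allowed
(j) allowed
Total allowed: 9 of 10.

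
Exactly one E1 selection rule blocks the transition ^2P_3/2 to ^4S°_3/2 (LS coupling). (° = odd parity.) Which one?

the ΔS = 0 rule

Parity must change: even → odd — ✓.
ΔS = 0: S: 1/2 → 3/2 — ✗.
ΔL = 0, ±1 (not L=0↔0): L: 1 → 0, ΔL = -1 — ✓.
ΔJ = 0, ±1 (not J=0↔0): J: 3/2 → 3/2, ΔJ = +0 — ✓.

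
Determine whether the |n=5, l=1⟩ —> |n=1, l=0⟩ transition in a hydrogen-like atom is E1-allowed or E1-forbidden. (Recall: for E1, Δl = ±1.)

allowed

l: 1 → 0 (Δl = -1). Δl = ±1 ✓.
All E1 selection rules are satisfied.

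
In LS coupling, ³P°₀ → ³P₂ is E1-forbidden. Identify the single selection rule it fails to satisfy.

the ΔJ = 0, ±1 rule

Initial level: S=1, L=1, J=0, parity odd. Final level: S=1, L=1, J=2, parity even.
ΔJ = 0, ±1 (not J=0↔0): J: 0 → 2, ΔJ = +2 — fails.
Parity must change: odd → even — passes.
ΔS = 0: S: 1 → 1 — passes.
ΔL = 0, ±1 (not L=0↔0): L: 1 → 1, ΔL = +0 — passes.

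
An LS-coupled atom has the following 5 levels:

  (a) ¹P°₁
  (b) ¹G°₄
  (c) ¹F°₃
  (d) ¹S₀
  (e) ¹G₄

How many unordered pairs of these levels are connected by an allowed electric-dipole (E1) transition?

(a)–(b): forbidden (parity, ΔL, ΔJ).
(a)–(c): forbidden (parity, ΔL, ΔJ).
(a)–(d): allowed.
(a)–(e): forbidden (ΔL, ΔJ).
(b)–(c): forbidden (parity).
(b)–(d): forbidden (ΔL, ΔJ).
(b)–(e): allowed.
(c)–(d): forbidden (ΔL, ΔJ).
(c)–(e): allowed.
(d)–(e): forbidden (parity, ΔL, ΔJ).
Allowed pairs: 3 of 10.

3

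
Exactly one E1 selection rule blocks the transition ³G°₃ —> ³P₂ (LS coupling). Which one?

the ΔL = 0, ±1 rule

Reading off the term symbols: S 1→1, L 4→1, J 3→2, parity odd→even.
ΔJ = 0, ±1 (not J=0↔0): J: 3 → 2, ΔJ = -1 — ok.
ΔS = 0: S: 1 → 1 — ok.
ΔL = 0, ±1 (not L=0↔0): L: 4 → 1, ΔL = -3 — fails.
Parity must change: odd → even — ok.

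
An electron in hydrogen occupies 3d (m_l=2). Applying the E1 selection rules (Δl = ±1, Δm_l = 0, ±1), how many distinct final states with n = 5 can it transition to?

E1 requires Δl = ±1, so l_f ∈ {1, 3}; with 0 ≤ l_f ≤ n_f−1 = 4, the allowed l_f values are {1, 3}.
For l_f = 1: m_f ∈ {m_i−1, m_i, m_i+1} ∩ [−1, 1] = {1} → 1 state.
For l_f = 3: m_f ∈ {m_i−1, m_i, m_i+1} ∩ [−3, 3] = {1, 2, 3} → 3 states.
Total: 4.

4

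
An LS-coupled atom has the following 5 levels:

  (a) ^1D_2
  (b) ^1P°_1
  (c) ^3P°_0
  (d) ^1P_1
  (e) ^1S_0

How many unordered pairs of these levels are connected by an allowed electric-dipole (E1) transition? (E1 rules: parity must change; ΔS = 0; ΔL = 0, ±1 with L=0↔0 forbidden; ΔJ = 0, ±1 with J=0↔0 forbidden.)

3

(a)–(b): allowed.
(a)–(c): forbidden (ΔS, ΔJ).
(a)–(d): forbidden (parity).
(a)–(e): forbidden (parity, ΔL, ΔJ).
(b)–(c): forbidden (parity, ΔS).
(b)–(d): allowed.
(b)–(e): allowed.
(c)–(d): forbidden (ΔS).
(c)–(e): forbidden (ΔS, ΔJ).
(d)–(e): forbidden (parity).
Allowed pairs: 3 of 10.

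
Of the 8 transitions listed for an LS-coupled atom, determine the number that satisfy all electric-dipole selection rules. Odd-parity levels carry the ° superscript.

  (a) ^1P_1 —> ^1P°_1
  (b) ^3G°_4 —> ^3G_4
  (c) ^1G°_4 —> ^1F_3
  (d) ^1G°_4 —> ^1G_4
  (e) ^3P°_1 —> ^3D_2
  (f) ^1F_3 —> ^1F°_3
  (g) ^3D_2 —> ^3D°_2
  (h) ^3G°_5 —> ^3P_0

(a) allowed
(b) allowed
(c) allowed
(d) allowed
(e) allowed
(f) allowed
(g) allowed
(h) forbidden (ΔL, ΔJ fail)
Total allowed: 7 of 8.

7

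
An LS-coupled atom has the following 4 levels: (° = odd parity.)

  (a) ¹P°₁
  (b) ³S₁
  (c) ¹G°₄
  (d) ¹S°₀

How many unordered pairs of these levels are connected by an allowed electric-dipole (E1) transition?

0

(a)–(b): forbidden (ΔS).
(a)–(c): forbidden (parity, ΔL, ΔJ).
(a)–(d): forbidden (parity).
(b)–(c): forbidden (ΔS, ΔL, ΔJ).
(b)–(d): forbidden (ΔS, ΔL).
(c)–(d): forbidden (parity, ΔL, ΔJ).
Allowed pairs: 0 of 6.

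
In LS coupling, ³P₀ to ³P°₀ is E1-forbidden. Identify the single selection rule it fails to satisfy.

Initial level: S=1, L=1, J=0, parity even. Final level: S=1, L=1, J=0, parity odd.
Parity must change: even → odd — ✓.
ΔS = 0: S: 1 → 1 — ✓.
ΔL = 0, ±1 (not L=0↔0): L: 1 → 1, ΔL = +0 — ✓.
ΔJ = 0, ±1 (not J=0↔0): J: 0 → 0, ΔJ = +0 — ✗.

the J=0 ↔ J=0 exclusion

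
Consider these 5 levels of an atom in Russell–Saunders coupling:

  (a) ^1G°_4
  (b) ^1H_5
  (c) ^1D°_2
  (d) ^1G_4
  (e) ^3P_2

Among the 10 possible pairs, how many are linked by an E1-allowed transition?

2

(a)–(b): allowed.
(a)–(c): forbidden (parity, ΔL, ΔJ).
(a)–(d): allowed.
(a)–(e): forbidden (ΔS, ΔL, ΔJ).
(b)–(c): forbidden (ΔL, ΔJ).
(b)–(d): forbidden (parity).
(b)–(e): forbidden (parity, ΔS, ΔL, ΔJ).
(c)–(d): forbidden (ΔL, ΔJ).
(c)–(e): forbidden (ΔS).
(d)–(e): forbidden (parity, ΔS, ΔL, ΔJ).
Allowed pairs: 2 of 10.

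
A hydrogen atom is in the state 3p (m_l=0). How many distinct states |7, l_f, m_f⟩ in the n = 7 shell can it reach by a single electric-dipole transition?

E1 requires Δl = ±1, so l_f ∈ {0, 2}; with 0 ≤ l_f ≤ n_f−1 = 6, the allowed l_f values are {0, 2}.
For l_f = 0: m_f ∈ {m_i−1, m_i, m_i+1} ∩ [−0, 0] = {0} → 1 state.
For l_f = 2: m_f ∈ {m_i−1, m_i, m_i+1} ∩ [−2, 2] = {-1, 0, 1} → 3 states.
Total: 4.

4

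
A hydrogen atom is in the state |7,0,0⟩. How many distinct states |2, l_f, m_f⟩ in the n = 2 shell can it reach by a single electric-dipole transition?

E1 requires Δl = ±1, so l_f ∈ {-1, 1}; with 0 ≤ l_f ≤ n_f−1 = 1, the allowed l_f values are {1}.
For l_f = 1: m_f ∈ {m_i−1, m_i, m_i+1} ∩ [−1, 1] = {-1, 0, 1} → 3 states.
Total: 3.

3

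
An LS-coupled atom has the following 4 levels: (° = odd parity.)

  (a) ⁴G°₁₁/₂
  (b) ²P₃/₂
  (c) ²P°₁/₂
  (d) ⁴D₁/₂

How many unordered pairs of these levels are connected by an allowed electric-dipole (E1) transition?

1

(a)–(b): forbidden (ΔS, ΔL, ΔJ).
(a)–(c): forbidden (parity, ΔS, ΔL, ΔJ).
(a)–(d): forbidden (ΔL, ΔJ).
(b)–(c): allowed.
(b)–(d): forbidden (parity, ΔS).
(c)–(d): forbidden (ΔS).
Allowed pairs: 1 of 6.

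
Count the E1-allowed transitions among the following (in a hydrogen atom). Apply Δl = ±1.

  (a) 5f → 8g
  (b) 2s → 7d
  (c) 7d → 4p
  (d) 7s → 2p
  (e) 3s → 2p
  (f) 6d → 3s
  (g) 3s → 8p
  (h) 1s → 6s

(a) allowed
(b) forbidden — Δl = +2 (E1 requires Δl = ±1)
(c) allowed
(d) allowed
(e) allowed
(f) forbidden — Δl = -2 (E1 requires Δl = ±1)
(g) allowed
(h) forbidden — Δl = +0 (E1 requires Δl = ±1)
Total allowed: 5 of 8.

5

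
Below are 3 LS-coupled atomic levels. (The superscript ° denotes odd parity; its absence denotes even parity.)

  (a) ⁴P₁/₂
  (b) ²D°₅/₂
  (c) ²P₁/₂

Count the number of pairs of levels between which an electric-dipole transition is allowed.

(a)–(b): forbidden (ΔS, ΔJ).
(a)–(c): forbidden (parity, ΔS).
(b)–(c): forbidden (ΔJ).
Allowed pairs: 0 of 3.

0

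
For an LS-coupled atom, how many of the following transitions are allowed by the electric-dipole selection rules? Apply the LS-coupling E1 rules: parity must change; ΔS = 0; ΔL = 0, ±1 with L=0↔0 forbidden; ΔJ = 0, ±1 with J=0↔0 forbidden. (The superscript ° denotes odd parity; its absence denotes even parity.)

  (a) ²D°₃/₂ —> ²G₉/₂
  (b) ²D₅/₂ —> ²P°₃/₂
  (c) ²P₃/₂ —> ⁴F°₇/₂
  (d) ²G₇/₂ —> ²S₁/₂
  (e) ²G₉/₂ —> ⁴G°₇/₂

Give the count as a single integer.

1

(a) forbidden (ΔL, ΔJ fail)
(b) allowed
(c) forbidden (ΔS, ΔL, ΔJ fail)
(d) forbidden (parity, ΔL, ΔJ fail)
(e) forbidden (ΔS fails)
Total allowed: 1 of 5.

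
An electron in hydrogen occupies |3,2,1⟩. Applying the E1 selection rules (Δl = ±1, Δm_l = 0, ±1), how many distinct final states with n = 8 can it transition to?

E1 requires Δl = ±1, so l_f ∈ {1, 3}; with 0 ≤ l_f ≤ n_f−1 = 7, the allowed l_f values are {1, 3}.
For l_f = 1: m_f ∈ {m_i−1, m_i, m_i+1} ∩ [−1, 1] = {0, 1} → 2 states.
For l_f = 3: m_f ∈ {m_i−1, m_i, m_i+1} ∩ [−3, 3] = {0, 1, 2} → 3 states.
Total: 5.

5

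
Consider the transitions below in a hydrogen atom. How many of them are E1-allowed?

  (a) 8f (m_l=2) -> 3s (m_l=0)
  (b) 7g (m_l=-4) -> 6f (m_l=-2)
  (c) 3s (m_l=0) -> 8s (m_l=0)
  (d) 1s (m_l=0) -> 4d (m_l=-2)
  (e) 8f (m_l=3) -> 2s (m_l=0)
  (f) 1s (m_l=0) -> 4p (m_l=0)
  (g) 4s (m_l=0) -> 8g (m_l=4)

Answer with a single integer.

1

(a) forbidden — Δl = -3 (E1 requires Δl = ±1); Δm_l = -2 (E1 requires Δm_l = 0, ±1)
(b) forbidden — Δm_l = +2 (E1 requires Δm_l = 0, ±1)
(c) forbidden — Δl = +0 (E1 requires Δl = ±1)
(d) forbidden — Δl = +2 (E1 requires Δl = ±1); Δm_l = -2 (E1 requires Δm_l = 0, ±1)
(e) forbidden — Δl = -3 (E1 requires Δl = ±1); Δm_l = -3 (E1 requires Δm_l = 0, ±1)
(f) allowed
(g) forbidden — Δl = +4 (E1 requires Δl = ±1); Δm_l = +4 (E1 requires Δm_l = 0, ±1)
Total allowed: 1 of 7.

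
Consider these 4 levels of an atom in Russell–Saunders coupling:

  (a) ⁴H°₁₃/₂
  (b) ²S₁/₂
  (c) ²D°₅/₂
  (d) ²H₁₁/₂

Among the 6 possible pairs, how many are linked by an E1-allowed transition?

0

(a)–(b): forbidden (ΔS, ΔL, ΔJ).
(a)–(c): forbidden (parity, ΔS, ΔL, ΔJ).
(a)–(d): forbidden (ΔS).
(b)–(c): forbidden (ΔL, ΔJ).
(b)–(d): forbidden (parity, ΔL, ΔJ).
(c)–(d): forbidden (ΔL, ΔJ).
Allowed pairs: 0 of 6.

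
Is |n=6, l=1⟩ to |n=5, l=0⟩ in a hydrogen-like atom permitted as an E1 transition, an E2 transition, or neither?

E1

Δl = 0 − 1 = -1; l_i + l_f = 1.
E1 (Δl = ±1): satisfied.
E2 (Δl = 0,±2, l_i+l_f ≥ 2): not satisfied.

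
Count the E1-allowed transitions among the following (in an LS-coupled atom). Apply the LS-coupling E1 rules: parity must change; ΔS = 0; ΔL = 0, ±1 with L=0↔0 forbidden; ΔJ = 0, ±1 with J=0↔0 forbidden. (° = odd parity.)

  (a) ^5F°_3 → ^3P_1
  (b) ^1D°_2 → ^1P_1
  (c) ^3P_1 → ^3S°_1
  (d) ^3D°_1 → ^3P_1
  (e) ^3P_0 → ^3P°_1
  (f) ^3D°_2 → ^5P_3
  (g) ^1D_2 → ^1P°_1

5

(a) forbidden (ΔS, ΔL, ΔJ fail)
(b) allowed
(c) allowed
(d) allowed
(e) allowed
(f) forbidden (ΔS fails)
(g) allowed
Total allowed: 5 of 7.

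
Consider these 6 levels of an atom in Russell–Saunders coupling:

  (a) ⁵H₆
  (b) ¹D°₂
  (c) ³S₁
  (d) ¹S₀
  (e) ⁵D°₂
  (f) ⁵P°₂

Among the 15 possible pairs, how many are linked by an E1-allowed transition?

0

(a)–(b): forbidden (ΔS, ΔL, ΔJ).
(a)–(c): forbidden (parity, ΔS, ΔL, ΔJ).
(a)–(d): forbidden (parity, ΔS, ΔL, ΔJ).
(a)–(e): forbidden (ΔL, ΔJ).
(a)–(f): forbidden (ΔL, ΔJ).
(b)–(c): forbidden (ΔS, ΔL).
(b)–(d): forbidden (ΔL, ΔJ).
(b)–(e): forbidden (parity, ΔS).
(b)–(f): forbidden (parity, ΔS).
(c)–(d): forbidden (parity, ΔS, ΔL).
(c)–(e): forbidden (ΔS, ΔL).
(c)–(f): forbidden (ΔS).
(d)–(e): forbidden (ΔS, ΔL, ΔJ).
(d)–(f): forbidden (ΔS, ΔJ).
(e)–(f): forbidden (parity).
Allowed pairs: 0 of 15.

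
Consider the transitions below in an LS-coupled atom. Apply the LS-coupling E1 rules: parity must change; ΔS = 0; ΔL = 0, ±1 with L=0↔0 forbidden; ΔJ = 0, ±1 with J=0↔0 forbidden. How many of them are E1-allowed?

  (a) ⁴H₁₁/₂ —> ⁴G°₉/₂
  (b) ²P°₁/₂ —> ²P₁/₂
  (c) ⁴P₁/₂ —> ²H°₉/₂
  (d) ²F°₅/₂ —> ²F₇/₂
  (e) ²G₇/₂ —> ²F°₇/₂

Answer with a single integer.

4

(a) allowed
(b) allowed
(c) forbidden (ΔS, ΔL, ΔJ fail)
(d) allowed
(e) allowed
Total allowed: 4 of 5.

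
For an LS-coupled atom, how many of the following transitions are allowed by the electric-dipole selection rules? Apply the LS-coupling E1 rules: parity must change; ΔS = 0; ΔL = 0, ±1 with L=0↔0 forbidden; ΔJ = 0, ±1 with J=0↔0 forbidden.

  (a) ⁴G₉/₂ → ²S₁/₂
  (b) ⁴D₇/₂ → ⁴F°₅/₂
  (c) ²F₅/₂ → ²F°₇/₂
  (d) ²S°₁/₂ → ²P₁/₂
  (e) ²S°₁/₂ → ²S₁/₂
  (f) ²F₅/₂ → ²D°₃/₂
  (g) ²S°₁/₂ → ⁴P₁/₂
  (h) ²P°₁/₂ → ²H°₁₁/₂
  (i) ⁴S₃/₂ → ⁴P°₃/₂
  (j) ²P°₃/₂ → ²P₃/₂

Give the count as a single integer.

6

(a) forbidden (parity, ΔS, ΔL, ΔJ fail)
(b) allowed
(c) allowed
(d) allowed
(e) forbidden (ΔL fails)
(f) allowed
(g) forbidden (ΔS fails)
(h) forbidden (parity, ΔL, ΔJ fail)
(i) allowed
(j) allowed
Total allowed: 6 of 10.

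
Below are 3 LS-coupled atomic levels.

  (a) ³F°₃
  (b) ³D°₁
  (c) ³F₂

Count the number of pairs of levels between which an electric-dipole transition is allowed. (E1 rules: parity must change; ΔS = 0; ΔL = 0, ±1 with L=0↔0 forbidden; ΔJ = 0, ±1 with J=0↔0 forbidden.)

(a)–(b): forbidden (parity, ΔJ).
(a)–(c): allowed.
(b)–(c): allowed.
Allowed pairs: 2 of 3.

2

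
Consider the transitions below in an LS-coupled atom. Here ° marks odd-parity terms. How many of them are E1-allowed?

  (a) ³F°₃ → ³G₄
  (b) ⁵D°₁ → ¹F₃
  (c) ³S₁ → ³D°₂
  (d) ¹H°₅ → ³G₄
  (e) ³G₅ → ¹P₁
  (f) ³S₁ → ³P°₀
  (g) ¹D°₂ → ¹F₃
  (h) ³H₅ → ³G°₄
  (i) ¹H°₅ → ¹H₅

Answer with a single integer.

5

(a) allowed
(b) forbidden (ΔS, ΔJ fail)
(c) forbidden (ΔL fails)
(d) forbidden (ΔS fails)
(e) forbidden (parity, ΔS, ΔL, ΔJ fail)
(f) allowed
(g) allowed
(h) allowed
(i) allowed
Total allowed: 5 of 9.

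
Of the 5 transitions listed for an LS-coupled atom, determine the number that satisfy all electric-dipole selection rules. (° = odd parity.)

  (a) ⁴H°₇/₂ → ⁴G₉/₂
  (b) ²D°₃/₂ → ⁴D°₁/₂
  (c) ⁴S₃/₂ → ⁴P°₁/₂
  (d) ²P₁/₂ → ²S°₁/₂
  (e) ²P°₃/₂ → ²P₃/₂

4

(a) allowed
(b) forbidden (parity, ΔS fail)
(c) allowed
(d) allowed
(e) allowed
Total allowed: 4 of 5.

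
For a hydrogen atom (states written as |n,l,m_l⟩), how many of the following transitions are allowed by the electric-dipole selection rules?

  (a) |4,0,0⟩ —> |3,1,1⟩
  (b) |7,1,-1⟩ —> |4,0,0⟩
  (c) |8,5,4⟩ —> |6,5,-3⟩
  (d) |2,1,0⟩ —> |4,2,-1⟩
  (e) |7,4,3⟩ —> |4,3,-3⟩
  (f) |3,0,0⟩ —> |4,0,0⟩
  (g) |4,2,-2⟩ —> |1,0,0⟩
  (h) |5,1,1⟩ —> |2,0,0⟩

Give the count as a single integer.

4

(a) allowed
(b) allowed
(c) forbidden — Δl = +0 (E1 requires Δl = ±1); Δm_l = -7 (E1 requires Δm_l = 0, ±1)
(d) allowed
(e) forbidden — Δm_l = -6 (E1 requires Δm_l = 0, ±1)
(f) forbidden — Δl = +0 (E1 requires Δl = ±1)
(g) forbidden — Δl = -2 (E1 requires Δl = ±1); Δm_l = +2 (E1 requires Δm_l = 0, ±1)
(h) allowed
Total allowed: 4 of 8.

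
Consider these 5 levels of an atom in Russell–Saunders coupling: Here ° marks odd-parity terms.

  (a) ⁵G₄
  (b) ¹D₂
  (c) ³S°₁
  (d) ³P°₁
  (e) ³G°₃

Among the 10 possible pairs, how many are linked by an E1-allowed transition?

0

(a)–(b): forbidden (parity, ΔS, ΔL, ΔJ).
(a)–(c): forbidden (ΔS, ΔL, ΔJ).
(a)–(d): forbidden (ΔS, ΔL, ΔJ).
(a)–(e): forbidden (ΔS).
(b)–(c): forbidden (ΔS, ΔL).
(b)–(d): forbidden (ΔS).
(b)–(e): forbidden (ΔS, ΔL).
(c)–(d): forbidden (parity).
(c)–(e): forbidden (parity, ΔL, ΔJ).
(d)–(e): forbidden (parity, ΔL, ΔJ).
Allowed pairs: 0 of 10.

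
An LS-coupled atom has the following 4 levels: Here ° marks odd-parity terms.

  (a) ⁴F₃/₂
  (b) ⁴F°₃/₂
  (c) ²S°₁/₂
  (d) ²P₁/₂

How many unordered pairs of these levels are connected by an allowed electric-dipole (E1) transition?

2

(a)–(b): allowed.
(a)–(c): forbidden (ΔS, ΔL).
(a)–(d): forbidden (parity, ΔS, ΔL).
(b)–(c): forbidden (parity, ΔS, ΔL).
(b)–(d): forbidden (ΔS, ΔL).
(c)–(d): allowed.
Allowed pairs: 2 of 6.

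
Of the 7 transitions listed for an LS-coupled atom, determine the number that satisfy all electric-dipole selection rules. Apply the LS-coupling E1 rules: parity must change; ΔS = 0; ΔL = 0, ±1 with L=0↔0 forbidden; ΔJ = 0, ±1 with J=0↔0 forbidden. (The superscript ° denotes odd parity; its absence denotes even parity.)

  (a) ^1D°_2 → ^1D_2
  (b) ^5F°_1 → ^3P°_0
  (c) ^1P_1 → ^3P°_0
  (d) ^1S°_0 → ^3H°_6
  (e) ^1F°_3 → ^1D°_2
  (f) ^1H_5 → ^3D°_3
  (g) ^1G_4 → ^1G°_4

(a) allowed
(b) forbidden (parity, ΔS, ΔL fail)
(c) forbidden (ΔS fails)
(d) forbidden (parity, ΔS, ΔL, ΔJ fail)
(e) forbidden (parity fails)
(f) forbidden (ΔS, ΔL, ΔJ fail)
(g) allowed
Total allowed: 2 of 7.

2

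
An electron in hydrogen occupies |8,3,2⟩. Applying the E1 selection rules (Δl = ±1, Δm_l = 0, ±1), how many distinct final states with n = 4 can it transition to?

2

E1 requires Δl = ±1, so l_f ∈ {2, 4}; with 0 ≤ l_f ≤ n_f−1 = 3, the allowed l_f values are {2}.
For l_f = 2: m_f ∈ {m_i−1, m_i, m_i+1} ∩ [−2, 2] = {1, 2} → 2 states.
Total: 2.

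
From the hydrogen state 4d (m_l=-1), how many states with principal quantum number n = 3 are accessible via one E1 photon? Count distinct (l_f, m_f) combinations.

E1 requires Δl = ±1, so l_f ∈ {1, 3}; with 0 ≤ l_f ≤ n_f−1 = 2, the allowed l_f values are {1}.
For l_f = 1: m_f ∈ {m_i−1, m_i, m_i+1} ∩ [−1, 1] = {-1, 0} → 2 states.
Total: 2.

2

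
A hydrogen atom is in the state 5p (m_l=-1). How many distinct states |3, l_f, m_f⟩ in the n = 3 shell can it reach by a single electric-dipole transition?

E1 requires Δl = ±1, so l_f ∈ {0, 2}; with 0 ≤ l_f ≤ n_f−1 = 2, the allowed l_f values are {0, 2}.
For l_f = 0: m_f ∈ {m_i−1, m_i, m_i+1} ∩ [−0, 0] = {0} → 1 state.
For l_f = 2: m_f ∈ {m_i−1, m_i, m_i+1} ∩ [−2, 2] = {-2, -1, 0} → 3 states.
Total: 4.

4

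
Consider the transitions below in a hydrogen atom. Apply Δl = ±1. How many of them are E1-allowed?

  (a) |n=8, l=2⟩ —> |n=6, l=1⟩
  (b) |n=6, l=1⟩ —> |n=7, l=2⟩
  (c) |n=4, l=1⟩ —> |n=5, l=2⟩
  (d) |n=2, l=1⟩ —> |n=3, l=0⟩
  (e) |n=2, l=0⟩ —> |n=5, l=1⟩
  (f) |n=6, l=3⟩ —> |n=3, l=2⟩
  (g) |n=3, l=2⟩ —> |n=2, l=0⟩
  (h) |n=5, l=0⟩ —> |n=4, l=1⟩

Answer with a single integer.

7

(a) allowed
(b) allowed
(c) allowed
(d) allowed
(e) allowed
(f) allowed
(g) forbidden — Δl = -2 (E1 requires Δl = ±1)
(h) allowed
Total allowed: 7 of 8.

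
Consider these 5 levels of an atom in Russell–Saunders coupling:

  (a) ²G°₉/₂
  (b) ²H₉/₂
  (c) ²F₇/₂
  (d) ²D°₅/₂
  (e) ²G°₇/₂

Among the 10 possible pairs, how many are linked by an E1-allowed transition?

5

(a)–(b): allowed.
(a)–(c): allowed.
(a)–(d): forbidden (parity, ΔL, ΔJ).
(a)–(e): forbidden (parity).
(b)–(c): forbidden (parity, ΔL).
(b)–(d): forbidden (ΔL, ΔJ).
(b)–(e): allowed.
(c)–(d): allowed.
(c)–(e): allowed.
(d)–(e): forbidden (parity, ΔL).
Allowed pairs: 5 of 10.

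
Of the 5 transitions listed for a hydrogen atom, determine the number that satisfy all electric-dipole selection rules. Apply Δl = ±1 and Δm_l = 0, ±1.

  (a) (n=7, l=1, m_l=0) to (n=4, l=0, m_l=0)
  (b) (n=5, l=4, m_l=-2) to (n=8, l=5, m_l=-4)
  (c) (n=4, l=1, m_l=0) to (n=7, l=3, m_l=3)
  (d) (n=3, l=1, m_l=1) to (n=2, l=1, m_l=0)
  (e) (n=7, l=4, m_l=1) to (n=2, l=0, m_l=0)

(a) allowed
(b) forbidden — Δm_l = -2 (E1 requires Δm_l = 0, ±1)
(c) forbidden — Δl = +2 (E1 requires Δl = ±1); Δm_l = +3 (E1 requires Δm_l = 0, ±1)
(d) forbidden — Δl = +0 (E1 requires Δl = ±1)
(e) forbidden — Δl = -4 (E1 requires Δl = ±1)
Total allowed: 1 of 5.

1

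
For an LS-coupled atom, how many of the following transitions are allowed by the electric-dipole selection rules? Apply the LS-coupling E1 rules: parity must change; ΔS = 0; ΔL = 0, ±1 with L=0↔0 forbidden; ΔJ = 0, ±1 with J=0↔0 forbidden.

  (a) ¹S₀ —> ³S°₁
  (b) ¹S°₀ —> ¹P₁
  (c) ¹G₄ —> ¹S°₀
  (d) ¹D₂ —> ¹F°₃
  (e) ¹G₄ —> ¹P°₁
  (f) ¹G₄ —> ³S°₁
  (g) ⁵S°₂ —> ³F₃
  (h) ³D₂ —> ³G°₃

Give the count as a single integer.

(a) forbidden (ΔS, ΔL fail)
(b) allowed
(c) forbidden (ΔL, ΔJ fail)
(d) allowed
(e) forbidden (ΔL, ΔJ fail)
(f) forbidden (ΔS, ΔL, ΔJ fail)
(g) forbidden (ΔS, ΔL fail)
(h) forbidden (ΔL fails)
Total allowed: 2 of 8.

2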